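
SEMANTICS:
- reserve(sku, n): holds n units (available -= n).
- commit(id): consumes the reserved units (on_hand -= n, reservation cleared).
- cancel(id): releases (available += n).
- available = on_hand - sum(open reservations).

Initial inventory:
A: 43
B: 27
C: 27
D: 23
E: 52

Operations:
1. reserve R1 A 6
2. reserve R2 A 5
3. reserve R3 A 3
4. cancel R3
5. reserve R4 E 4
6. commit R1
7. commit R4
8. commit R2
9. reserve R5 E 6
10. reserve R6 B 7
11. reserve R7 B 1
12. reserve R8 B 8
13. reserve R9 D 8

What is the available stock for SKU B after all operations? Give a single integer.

Step 1: reserve R1 A 6 -> on_hand[A=43 B=27 C=27 D=23 E=52] avail[A=37 B=27 C=27 D=23 E=52] open={R1}
Step 2: reserve R2 A 5 -> on_hand[A=43 B=27 C=27 D=23 E=52] avail[A=32 B=27 C=27 D=23 E=52] open={R1,R2}
Step 3: reserve R3 A 3 -> on_hand[A=43 B=27 C=27 D=23 E=52] avail[A=29 B=27 C=27 D=23 E=52] open={R1,R2,R3}
Step 4: cancel R3 -> on_hand[A=43 B=27 C=27 D=23 E=52] avail[A=32 B=27 C=27 D=23 E=52] open={R1,R2}
Step 5: reserve R4 E 4 -> on_hand[A=43 B=27 C=27 D=23 E=52] avail[A=32 B=27 C=27 D=23 E=48] open={R1,R2,R4}
Step 6: commit R1 -> on_hand[A=37 B=27 C=27 D=23 E=52] avail[A=32 B=27 C=27 D=23 E=48] open={R2,R4}
Step 7: commit R4 -> on_hand[A=37 B=27 C=27 D=23 E=48] avail[A=32 B=27 C=27 D=23 E=48] open={R2}
Step 8: commit R2 -> on_hand[A=32 B=27 C=27 D=23 E=48] avail[A=32 B=27 C=27 D=23 E=48] open={}
Step 9: reserve R5 E 6 -> on_hand[A=32 B=27 C=27 D=23 E=48] avail[A=32 B=27 C=27 D=23 E=42] open={R5}
Step 10: reserve R6 B 7 -> on_hand[A=32 B=27 C=27 D=23 E=48] avail[A=32 B=20 C=27 D=23 E=42] open={R5,R6}
Step 11: reserve R7 B 1 -> on_hand[A=32 B=27 C=27 D=23 E=48] avail[A=32 B=19 C=27 D=23 E=42] open={R5,R6,R7}
Step 12: reserve R8 B 8 -> on_hand[A=32 B=27 C=27 D=23 E=48] avail[A=32 B=11 C=27 D=23 E=42] open={R5,R6,R7,R8}
Step 13: reserve R9 D 8 -> on_hand[A=32 B=27 C=27 D=23 E=48] avail[A=32 B=11 C=27 D=15 E=42] open={R5,R6,R7,R8,R9}
Final available[B] = 11

Answer: 11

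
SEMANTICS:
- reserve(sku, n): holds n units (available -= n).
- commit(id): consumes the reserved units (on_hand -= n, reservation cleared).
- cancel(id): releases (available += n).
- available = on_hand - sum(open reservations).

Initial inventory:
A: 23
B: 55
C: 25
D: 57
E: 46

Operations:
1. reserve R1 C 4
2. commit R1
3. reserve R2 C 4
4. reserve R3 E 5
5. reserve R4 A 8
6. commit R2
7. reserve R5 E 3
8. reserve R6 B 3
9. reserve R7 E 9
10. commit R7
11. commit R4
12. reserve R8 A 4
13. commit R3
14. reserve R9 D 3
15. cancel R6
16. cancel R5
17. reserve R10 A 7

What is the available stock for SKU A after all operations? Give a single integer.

Answer: 4

Derivation:
Step 1: reserve R1 C 4 -> on_hand[A=23 B=55 C=25 D=57 E=46] avail[A=23 B=55 C=21 D=57 E=46] open={R1}
Step 2: commit R1 -> on_hand[A=23 B=55 C=21 D=57 E=46] avail[A=23 B=55 C=21 D=57 E=46] open={}
Step 3: reserve R2 C 4 -> on_hand[A=23 B=55 C=21 D=57 E=46] avail[A=23 B=55 C=17 D=57 E=46] open={R2}
Step 4: reserve R3 E 5 -> on_hand[A=23 B=55 C=21 D=57 E=46] avail[A=23 B=55 C=17 D=57 E=41] open={R2,R3}
Step 5: reserve R4 A 8 -> on_hand[A=23 B=55 C=21 D=57 E=46] avail[A=15 B=55 C=17 D=57 E=41] open={R2,R3,R4}
Step 6: commit R2 -> on_hand[A=23 B=55 C=17 D=57 E=46] avail[A=15 B=55 C=17 D=57 E=41] open={R3,R4}
Step 7: reserve R5 E 3 -> on_hand[A=23 B=55 C=17 D=57 E=46] avail[A=15 B=55 C=17 D=57 E=38] open={R3,R4,R5}
Step 8: reserve R6 B 3 -> on_hand[A=23 B=55 C=17 D=57 E=46] avail[A=15 B=52 C=17 D=57 E=38] open={R3,R4,R5,R6}
Step 9: reserve R7 E 9 -> on_hand[A=23 B=55 C=17 D=57 E=46] avail[A=15 B=52 C=17 D=57 E=29] open={R3,R4,R5,R6,R7}
Step 10: commit R7 -> on_hand[A=23 B=55 C=17 D=57 E=37] avail[A=15 B=52 C=17 D=57 E=29] open={R3,R4,R5,R6}
Step 11: commit R4 -> on_hand[A=15 B=55 C=17 D=57 E=37] avail[A=15 B=52 C=17 D=57 E=29] open={R3,R5,R6}
Step 12: reserve R8 A 4 -> on_hand[A=15 B=55 C=17 D=57 E=37] avail[A=11 B=52 C=17 D=57 E=29] open={R3,R5,R6,R8}
Step 13: commit R3 -> on_hand[A=15 B=55 C=17 D=57 E=32] avail[A=11 B=52 C=17 D=57 E=29] open={R5,R6,R8}
Step 14: reserve R9 D 3 -> on_hand[A=15 B=55 C=17 D=57 E=32] avail[A=11 B=52 C=17 D=54 E=29] open={R5,R6,R8,R9}
Step 15: cancel R6 -> on_hand[A=15 B=55 C=17 D=57 E=32] avail[A=11 B=55 C=17 D=54 E=29] open={R5,R8,R9}
Step 16: cancel R5 -> on_hand[A=15 B=55 C=17 D=57 E=32] avail[A=11 B=55 C=17 D=54 E=32] open={R8,R9}
Step 17: reserve R10 A 7 -> on_hand[A=15 B=55 C=17 D=57 E=32] avail[A=4 B=55 C=17 D=54 E=32] open={R10,R8,R9}
Final available[A] = 4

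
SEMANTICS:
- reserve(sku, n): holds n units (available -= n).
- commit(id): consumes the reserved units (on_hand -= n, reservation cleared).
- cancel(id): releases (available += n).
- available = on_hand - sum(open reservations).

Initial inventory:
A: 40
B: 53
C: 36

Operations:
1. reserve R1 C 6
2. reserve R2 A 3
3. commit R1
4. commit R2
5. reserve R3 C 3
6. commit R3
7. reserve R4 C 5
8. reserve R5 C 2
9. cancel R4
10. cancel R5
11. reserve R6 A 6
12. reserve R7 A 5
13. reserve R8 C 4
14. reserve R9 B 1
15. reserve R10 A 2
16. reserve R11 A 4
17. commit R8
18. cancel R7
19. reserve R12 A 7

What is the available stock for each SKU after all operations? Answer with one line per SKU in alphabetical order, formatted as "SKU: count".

Answer: A: 18
B: 52
C: 23

Derivation:
Step 1: reserve R1 C 6 -> on_hand[A=40 B=53 C=36] avail[A=40 B=53 C=30] open={R1}
Step 2: reserve R2 A 3 -> on_hand[A=40 B=53 C=36] avail[A=37 B=53 C=30] open={R1,R2}
Step 3: commit R1 -> on_hand[A=40 B=53 C=30] avail[A=37 B=53 C=30] open={R2}
Step 4: commit R2 -> on_hand[A=37 B=53 C=30] avail[A=37 B=53 C=30] open={}
Step 5: reserve R3 C 3 -> on_hand[A=37 B=53 C=30] avail[A=37 B=53 C=27] open={R3}
Step 6: commit R3 -> on_hand[A=37 B=53 C=27] avail[A=37 B=53 C=27] open={}
Step 7: reserve R4 C 5 -> on_hand[A=37 B=53 C=27] avail[A=37 B=53 C=22] open={R4}
Step 8: reserve R5 C 2 -> on_hand[A=37 B=53 C=27] avail[A=37 B=53 C=20] open={R4,R5}
Step 9: cancel R4 -> on_hand[A=37 B=53 C=27] avail[A=37 B=53 C=25] open={R5}
Step 10: cancel R5 -> on_hand[A=37 B=53 C=27] avail[A=37 B=53 C=27] open={}
Step 11: reserve R6 A 6 -> on_hand[A=37 B=53 C=27] avail[A=31 B=53 C=27] open={R6}
Step 12: reserve R7 A 5 -> on_hand[A=37 B=53 C=27] avail[A=26 B=53 C=27] open={R6,R7}
Step 13: reserve R8 C 4 -> on_hand[A=37 B=53 C=27] avail[A=26 B=53 C=23] open={R6,R7,R8}
Step 14: reserve R9 B 1 -> on_hand[A=37 B=53 C=27] avail[A=26 B=52 C=23] open={R6,R7,R8,R9}
Step 15: reserve R10 A 2 -> on_hand[A=37 B=53 C=27] avail[A=24 B=52 C=23] open={R10,R6,R7,R8,R9}
Step 16: reserve R11 A 4 -> on_hand[A=37 B=53 C=27] avail[A=20 B=52 C=23] open={R10,R11,R6,R7,R8,R9}
Step 17: commit R8 -> on_hand[A=37 B=53 C=23] avail[A=20 B=52 C=23] open={R10,R11,R6,R7,R9}
Step 18: cancel R7 -> on_hand[A=37 B=53 C=23] avail[A=25 B=52 C=23] open={R10,R11,R6,R9}
Step 19: reserve R12 A 7 -> on_hand[A=37 B=53 C=23] avail[A=18 B=52 C=23] open={R10,R11,R12,R6,R9}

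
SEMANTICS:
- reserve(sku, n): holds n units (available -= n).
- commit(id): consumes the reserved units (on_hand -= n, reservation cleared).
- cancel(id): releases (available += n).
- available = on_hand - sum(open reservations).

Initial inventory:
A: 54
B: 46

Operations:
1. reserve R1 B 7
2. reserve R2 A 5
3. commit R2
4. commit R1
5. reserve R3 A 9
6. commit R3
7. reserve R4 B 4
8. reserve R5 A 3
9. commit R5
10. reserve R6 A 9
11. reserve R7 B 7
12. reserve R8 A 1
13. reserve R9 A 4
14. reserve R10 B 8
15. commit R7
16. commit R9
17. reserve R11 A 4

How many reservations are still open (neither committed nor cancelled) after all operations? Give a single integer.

Answer: 5

Derivation:
Step 1: reserve R1 B 7 -> on_hand[A=54 B=46] avail[A=54 B=39] open={R1}
Step 2: reserve R2 A 5 -> on_hand[A=54 B=46] avail[A=49 B=39] open={R1,R2}
Step 3: commit R2 -> on_hand[A=49 B=46] avail[A=49 B=39] open={R1}
Step 4: commit R1 -> on_hand[A=49 B=39] avail[A=49 B=39] open={}
Step 5: reserve R3 A 9 -> on_hand[A=49 B=39] avail[A=40 B=39] open={R3}
Step 6: commit R3 -> on_hand[A=40 B=39] avail[A=40 B=39] open={}
Step 7: reserve R4 B 4 -> on_hand[A=40 B=39] avail[A=40 B=35] open={R4}
Step 8: reserve R5 A 3 -> on_hand[A=40 B=39] avail[A=37 B=35] open={R4,R5}
Step 9: commit R5 -> on_hand[A=37 B=39] avail[A=37 B=35] open={R4}
Step 10: reserve R6 A 9 -> on_hand[A=37 B=39] avail[A=28 B=35] open={R4,R6}
Step 11: reserve R7 B 7 -> on_hand[A=37 B=39] avail[A=28 B=28] open={R4,R6,R7}
Step 12: reserve R8 A 1 -> on_hand[A=37 B=39] avail[A=27 B=28] open={R4,R6,R7,R8}
Step 13: reserve R9 A 4 -> on_hand[A=37 B=39] avail[A=23 B=28] open={R4,R6,R7,R8,R9}
Step 14: reserve R10 B 8 -> on_hand[A=37 B=39] avail[A=23 B=20] open={R10,R4,R6,R7,R8,R9}
Step 15: commit R7 -> on_hand[A=37 B=32] avail[A=23 B=20] open={R10,R4,R6,R8,R9}
Step 16: commit R9 -> on_hand[A=33 B=32] avail[A=23 B=20] open={R10,R4,R6,R8}
Step 17: reserve R11 A 4 -> on_hand[A=33 B=32] avail[A=19 B=20] open={R10,R11,R4,R6,R8}
Open reservations: ['R10', 'R11', 'R4', 'R6', 'R8'] -> 5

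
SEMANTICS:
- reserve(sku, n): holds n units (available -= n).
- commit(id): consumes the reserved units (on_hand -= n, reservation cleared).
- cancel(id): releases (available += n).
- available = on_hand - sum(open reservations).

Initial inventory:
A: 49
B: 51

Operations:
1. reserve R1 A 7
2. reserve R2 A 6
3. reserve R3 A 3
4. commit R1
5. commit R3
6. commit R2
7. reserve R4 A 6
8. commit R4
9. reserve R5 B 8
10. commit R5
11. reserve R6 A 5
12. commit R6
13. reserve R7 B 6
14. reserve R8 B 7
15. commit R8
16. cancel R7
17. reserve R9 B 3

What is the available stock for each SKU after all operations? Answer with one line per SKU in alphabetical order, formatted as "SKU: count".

Answer: A: 22
B: 33

Derivation:
Step 1: reserve R1 A 7 -> on_hand[A=49 B=51] avail[A=42 B=51] open={R1}
Step 2: reserve R2 A 6 -> on_hand[A=49 B=51] avail[A=36 B=51] open={R1,R2}
Step 3: reserve R3 A 3 -> on_hand[A=49 B=51] avail[A=33 B=51] open={R1,R2,R3}
Step 4: commit R1 -> on_hand[A=42 B=51] avail[A=33 B=51] open={R2,R3}
Step 5: commit R3 -> on_hand[A=39 B=51] avail[A=33 B=51] open={R2}
Step 6: commit R2 -> on_hand[A=33 B=51] avail[A=33 B=51] open={}
Step 7: reserve R4 A 6 -> on_hand[A=33 B=51] avail[A=27 B=51] open={R4}
Step 8: commit R4 -> on_hand[A=27 B=51] avail[A=27 B=51] open={}
Step 9: reserve R5 B 8 -> on_hand[A=27 B=51] avail[A=27 B=43] open={R5}
Step 10: commit R5 -> on_hand[A=27 B=43] avail[A=27 B=43] open={}
Step 11: reserve R6 A 5 -> on_hand[A=27 B=43] avail[A=22 B=43] open={R6}
Step 12: commit R6 -> on_hand[A=22 B=43] avail[A=22 B=43] open={}
Step 13: reserve R7 B 6 -> on_hand[A=22 B=43] avail[A=22 B=37] open={R7}
Step 14: reserve R8 B 7 -> on_hand[A=22 B=43] avail[A=22 B=30] open={R7,R8}
Step 15: commit R8 -> on_hand[A=22 B=36] avail[A=22 B=30] open={R7}
Step 16: cancel R7 -> on_hand[A=22 B=36] avail[A=22 B=36] open={}
Step 17: reserve R9 B 3 -> on_hand[A=22 B=36] avail[A=22 B=33] open={R9}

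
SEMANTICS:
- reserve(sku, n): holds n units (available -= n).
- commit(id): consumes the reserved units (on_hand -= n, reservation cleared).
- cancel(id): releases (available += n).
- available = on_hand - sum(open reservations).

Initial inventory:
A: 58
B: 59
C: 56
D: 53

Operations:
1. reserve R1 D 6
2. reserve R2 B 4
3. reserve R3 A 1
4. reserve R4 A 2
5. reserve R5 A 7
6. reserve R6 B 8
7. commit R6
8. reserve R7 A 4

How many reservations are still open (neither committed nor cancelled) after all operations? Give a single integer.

Answer: 6

Derivation:
Step 1: reserve R1 D 6 -> on_hand[A=58 B=59 C=56 D=53] avail[A=58 B=59 C=56 D=47] open={R1}
Step 2: reserve R2 B 4 -> on_hand[A=58 B=59 C=56 D=53] avail[A=58 B=55 C=56 D=47] open={R1,R2}
Step 3: reserve R3 A 1 -> on_hand[A=58 B=59 C=56 D=53] avail[A=57 B=55 C=56 D=47] open={R1,R2,R3}
Step 4: reserve R4 A 2 -> on_hand[A=58 B=59 C=56 D=53] avail[A=55 B=55 C=56 D=47] open={R1,R2,R3,R4}
Step 5: reserve R5 A 7 -> on_hand[A=58 B=59 C=56 D=53] avail[A=48 B=55 C=56 D=47] open={R1,R2,R3,R4,R5}
Step 6: reserve R6 B 8 -> on_hand[A=58 B=59 C=56 D=53] avail[A=48 B=47 C=56 D=47] open={R1,R2,R3,R4,R5,R6}
Step 7: commit R6 -> on_hand[A=58 B=51 C=56 D=53] avail[A=48 B=47 C=56 D=47] open={R1,R2,R3,R4,R5}
Step 8: reserve R7 A 4 -> on_hand[A=58 B=51 C=56 D=53] avail[A=44 B=47 C=56 D=47] open={R1,R2,R3,R4,R5,R7}
Open reservations: ['R1', 'R2', 'R3', 'R4', 'R5', 'R7'] -> 6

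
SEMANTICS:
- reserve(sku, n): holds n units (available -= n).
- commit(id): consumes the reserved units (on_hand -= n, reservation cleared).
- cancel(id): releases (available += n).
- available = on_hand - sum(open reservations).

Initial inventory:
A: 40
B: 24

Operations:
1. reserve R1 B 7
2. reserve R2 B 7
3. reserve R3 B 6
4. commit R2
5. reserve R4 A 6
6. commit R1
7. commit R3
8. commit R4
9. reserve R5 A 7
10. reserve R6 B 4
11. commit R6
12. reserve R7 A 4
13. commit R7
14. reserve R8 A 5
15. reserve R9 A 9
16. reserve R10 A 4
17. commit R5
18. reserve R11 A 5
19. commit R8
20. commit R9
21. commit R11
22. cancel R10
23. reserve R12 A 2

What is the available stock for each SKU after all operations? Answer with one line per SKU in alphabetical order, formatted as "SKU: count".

Answer: A: 2
B: 0

Derivation:
Step 1: reserve R1 B 7 -> on_hand[A=40 B=24] avail[A=40 B=17] open={R1}
Step 2: reserve R2 B 7 -> on_hand[A=40 B=24] avail[A=40 B=10] open={R1,R2}
Step 3: reserve R3 B 6 -> on_hand[A=40 B=24] avail[A=40 B=4] open={R1,R2,R3}
Step 4: commit R2 -> on_hand[A=40 B=17] avail[A=40 B=4] open={R1,R3}
Step 5: reserve R4 A 6 -> on_hand[A=40 B=17] avail[A=34 B=4] open={R1,R3,R4}
Step 6: commit R1 -> on_hand[A=40 B=10] avail[A=34 B=4] open={R3,R4}
Step 7: commit R3 -> on_hand[A=40 B=4] avail[A=34 B=4] open={R4}
Step 8: commit R4 -> on_hand[A=34 B=4] avail[A=34 B=4] open={}
Step 9: reserve R5 A 7 -> on_hand[A=34 B=4] avail[A=27 B=4] open={R5}
Step 10: reserve R6 B 4 -> on_hand[A=34 B=4] avail[A=27 B=0] open={R5,R6}
Step 11: commit R6 -> on_hand[A=34 B=0] avail[A=27 B=0] open={R5}
Step 12: reserve R7 A 4 -> on_hand[A=34 B=0] avail[A=23 B=0] open={R5,R7}
Step 13: commit R7 -> on_hand[A=30 B=0] avail[A=23 B=0] open={R5}
Step 14: reserve R8 A 5 -> on_hand[A=30 B=0] avail[A=18 B=0] open={R5,R8}
Step 15: reserve R9 A 9 -> on_hand[A=30 B=0] avail[A=9 B=0] open={R5,R8,R9}
Step 16: reserve R10 A 4 -> on_hand[A=30 B=0] avail[A=5 B=0] open={R10,R5,R8,R9}
Step 17: commit R5 -> on_hand[A=23 B=0] avail[A=5 B=0] open={R10,R8,R9}
Step 18: reserve R11 A 5 -> on_hand[A=23 B=0] avail[A=0 B=0] open={R10,R11,R8,R9}
Step 19: commit R8 -> on_hand[A=18 B=0] avail[A=0 B=0] open={R10,R11,R9}
Step 20: commit R9 -> on_hand[A=9 B=0] avail[A=0 B=0] open={R10,R11}
Step 21: commit R11 -> on_hand[A=4 B=0] avail[A=0 B=0] open={R10}
Step 22: cancel R10 -> on_hand[A=4 B=0] avail[A=4 B=0] open={}
Step 23: reserve R12 A 2 -> on_hand[A=4 B=0] avail[A=2 B=0] open={R12}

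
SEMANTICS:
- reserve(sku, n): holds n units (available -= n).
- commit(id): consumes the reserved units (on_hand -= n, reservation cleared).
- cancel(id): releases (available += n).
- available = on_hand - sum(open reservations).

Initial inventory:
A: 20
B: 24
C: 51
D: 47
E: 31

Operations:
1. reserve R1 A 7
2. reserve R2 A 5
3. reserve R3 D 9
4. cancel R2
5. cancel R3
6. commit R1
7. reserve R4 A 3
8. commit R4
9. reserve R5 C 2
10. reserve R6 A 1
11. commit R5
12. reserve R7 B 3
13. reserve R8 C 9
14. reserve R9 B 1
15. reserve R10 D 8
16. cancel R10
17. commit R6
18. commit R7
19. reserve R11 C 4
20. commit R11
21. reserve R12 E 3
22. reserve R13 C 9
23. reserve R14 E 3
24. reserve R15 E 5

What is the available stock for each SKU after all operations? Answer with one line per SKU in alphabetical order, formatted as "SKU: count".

Answer: A: 9
B: 20
C: 27
D: 47
E: 20

Derivation:
Step 1: reserve R1 A 7 -> on_hand[A=20 B=24 C=51 D=47 E=31] avail[A=13 B=24 C=51 D=47 E=31] open={R1}
Step 2: reserve R2 A 5 -> on_hand[A=20 B=24 C=51 D=47 E=31] avail[A=8 B=24 C=51 D=47 E=31] open={R1,R2}
Step 3: reserve R3 D 9 -> on_hand[A=20 B=24 C=51 D=47 E=31] avail[A=8 B=24 C=51 D=38 E=31] open={R1,R2,R3}
Step 4: cancel R2 -> on_hand[A=20 B=24 C=51 D=47 E=31] avail[A=13 B=24 C=51 D=38 E=31] open={R1,R3}
Step 5: cancel R3 -> on_hand[A=20 B=24 C=51 D=47 E=31] avail[A=13 B=24 C=51 D=47 E=31] open={R1}
Step 6: commit R1 -> on_hand[A=13 B=24 C=51 D=47 E=31] avail[A=13 B=24 C=51 D=47 E=31] open={}
Step 7: reserve R4 A 3 -> on_hand[A=13 B=24 C=51 D=47 E=31] avail[A=10 B=24 C=51 D=47 E=31] open={R4}
Step 8: commit R4 -> on_hand[A=10 B=24 C=51 D=47 E=31] avail[A=10 B=24 C=51 D=47 E=31] open={}
Step 9: reserve R5 C 2 -> on_hand[A=10 B=24 C=51 D=47 E=31] avail[A=10 B=24 C=49 D=47 E=31] open={R5}
Step 10: reserve R6 A 1 -> on_hand[A=10 B=24 C=51 D=47 E=31] avail[A=9 B=24 C=49 D=47 E=31] open={R5,R6}
Step 11: commit R5 -> on_hand[A=10 B=24 C=49 D=47 E=31] avail[A=9 B=24 C=49 D=47 E=31] open={R6}
Step 12: reserve R7 B 3 -> on_hand[A=10 B=24 C=49 D=47 E=31] avail[A=9 B=21 C=49 D=47 E=31] open={R6,R7}
Step 13: reserve R8 C 9 -> on_hand[A=10 B=24 C=49 D=47 E=31] avail[A=9 B=21 C=40 D=47 E=31] open={R6,R7,R8}
Step 14: reserve R9 B 1 -> on_hand[A=10 B=24 C=49 D=47 E=31] avail[A=9 B=20 C=40 D=47 E=31] open={R6,R7,R8,R9}
Step 15: reserve R10 D 8 -> on_hand[A=10 B=24 C=49 D=47 E=31] avail[A=9 B=20 C=40 D=39 E=31] open={R10,R6,R7,R8,R9}
Step 16: cancel R10 -> on_hand[A=10 B=24 C=49 D=47 E=31] avail[A=9 B=20 C=40 D=47 E=31] open={R6,R7,R8,R9}
Step 17: commit R6 -> on_hand[A=9 B=24 C=49 D=47 E=31] avail[A=9 B=20 C=40 D=47 E=31] open={R7,R8,R9}
Step 18: commit R7 -> on_hand[A=9 B=21 C=49 D=47 E=31] avail[A=9 B=20 C=40 D=47 E=31] open={R8,R9}
Step 19: reserve R11 C 4 -> on_hand[A=9 B=21 C=49 D=47 E=31] avail[A=9 B=20 C=36 D=47 E=31] open={R11,R8,R9}
Step 20: commit R11 -> on_hand[A=9 B=21 C=45 D=47 E=31] avail[A=9 B=20 C=36 D=47 E=31] open={R8,R9}
Step 21: reserve R12 E 3 -> on_hand[A=9 B=21 C=45 D=47 E=31] avail[A=9 B=20 C=36 D=47 E=28] open={R12,R8,R9}
Step 22: reserve R13 C 9 -> on_hand[A=9 B=21 C=45 D=47 E=31] avail[A=9 B=20 C=27 D=47 E=28] open={R12,R13,R8,R9}
Step 23: reserve R14 E 3 -> on_hand[A=9 B=21 C=45 D=47 E=31] avail[A=9 B=20 C=27 D=47 E=25] open={R12,R13,R14,R8,R9}
Step 24: reserve R15 E 5 -> on_hand[A=9 B=21 C=45 D=47 E=31] avail[A=9 B=20 C=27 D=47 E=20] open={R12,R13,R14,R15,R8,R9}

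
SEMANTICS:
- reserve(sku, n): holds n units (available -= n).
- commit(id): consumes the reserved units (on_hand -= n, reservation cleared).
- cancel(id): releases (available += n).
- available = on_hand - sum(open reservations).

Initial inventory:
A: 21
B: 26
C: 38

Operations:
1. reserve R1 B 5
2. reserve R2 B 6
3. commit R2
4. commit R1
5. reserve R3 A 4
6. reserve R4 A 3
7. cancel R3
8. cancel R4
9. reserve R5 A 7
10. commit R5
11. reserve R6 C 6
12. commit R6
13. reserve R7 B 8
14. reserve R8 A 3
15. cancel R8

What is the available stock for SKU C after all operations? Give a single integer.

Answer: 32

Derivation:
Step 1: reserve R1 B 5 -> on_hand[A=21 B=26 C=38] avail[A=21 B=21 C=38] open={R1}
Step 2: reserve R2 B 6 -> on_hand[A=21 B=26 C=38] avail[A=21 B=15 C=38] open={R1,R2}
Step 3: commit R2 -> on_hand[A=21 B=20 C=38] avail[A=21 B=15 C=38] open={R1}
Step 4: commit R1 -> on_hand[A=21 B=15 C=38] avail[A=21 B=15 C=38] open={}
Step 5: reserve R3 A 4 -> on_hand[A=21 B=15 C=38] avail[A=17 B=15 C=38] open={R3}
Step 6: reserve R4 A 3 -> on_hand[A=21 B=15 C=38] avail[A=14 B=15 C=38] open={R3,R4}
Step 7: cancel R3 -> on_hand[A=21 B=15 C=38] avail[A=18 B=15 C=38] open={R4}
Step 8: cancel R4 -> on_hand[A=21 B=15 C=38] avail[A=21 B=15 C=38] open={}
Step 9: reserve R5 A 7 -> on_hand[A=21 B=15 C=38] avail[A=14 B=15 C=38] open={R5}
Step 10: commit R5 -> on_hand[A=14 B=15 C=38] avail[A=14 B=15 C=38] open={}
Step 11: reserve R6 C 6 -> on_hand[A=14 B=15 C=38] avail[A=14 B=15 C=32] open={R6}
Step 12: commit R6 -> on_hand[A=14 B=15 C=32] avail[A=14 B=15 C=32] open={}
Step 13: reserve R7 B 8 -> on_hand[A=14 B=15 C=32] avail[A=14 B=7 C=32] open={R7}
Step 14: reserve R8 A 3 -> on_hand[A=14 B=15 C=32] avail[A=11 B=7 C=32] open={R7,R8}
Step 15: cancel R8 -> on_hand[A=14 B=15 C=32] avail[A=14 B=7 C=32] open={R7}
Final available[C] = 32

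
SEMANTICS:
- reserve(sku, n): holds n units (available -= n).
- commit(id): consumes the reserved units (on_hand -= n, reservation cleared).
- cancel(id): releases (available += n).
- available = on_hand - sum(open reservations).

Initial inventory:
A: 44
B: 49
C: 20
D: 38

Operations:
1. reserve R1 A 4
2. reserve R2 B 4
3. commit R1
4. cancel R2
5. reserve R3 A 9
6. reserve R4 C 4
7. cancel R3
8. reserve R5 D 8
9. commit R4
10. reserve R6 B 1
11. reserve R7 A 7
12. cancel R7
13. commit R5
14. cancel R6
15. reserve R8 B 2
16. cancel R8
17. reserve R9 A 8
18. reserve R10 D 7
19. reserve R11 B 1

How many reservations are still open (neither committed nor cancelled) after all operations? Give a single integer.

Step 1: reserve R1 A 4 -> on_hand[A=44 B=49 C=20 D=38] avail[A=40 B=49 C=20 D=38] open={R1}
Step 2: reserve R2 B 4 -> on_hand[A=44 B=49 C=20 D=38] avail[A=40 B=45 C=20 D=38] open={R1,R2}
Step 3: commit R1 -> on_hand[A=40 B=49 C=20 D=38] avail[A=40 B=45 C=20 D=38] open={R2}
Step 4: cancel R2 -> on_hand[A=40 B=49 C=20 D=38] avail[A=40 B=49 C=20 D=38] open={}
Step 5: reserve R3 A 9 -> on_hand[A=40 B=49 C=20 D=38] avail[A=31 B=49 C=20 D=38] open={R3}
Step 6: reserve R4 C 4 -> on_hand[A=40 B=49 C=20 D=38] avail[A=31 B=49 C=16 D=38] open={R3,R4}
Step 7: cancel R3 -> on_hand[A=40 B=49 C=20 D=38] avail[A=40 B=49 C=16 D=38] open={R4}
Step 8: reserve R5 D 8 -> on_hand[A=40 B=49 C=20 D=38] avail[A=40 B=49 C=16 D=30] open={R4,R5}
Step 9: commit R4 -> on_hand[A=40 B=49 C=16 D=38] avail[A=40 B=49 C=16 D=30] open={R5}
Step 10: reserve R6 B 1 -> on_hand[A=40 B=49 C=16 D=38] avail[A=40 B=48 C=16 D=30] open={R5,R6}
Step 11: reserve R7 A 7 -> on_hand[A=40 B=49 C=16 D=38] avail[A=33 B=48 C=16 D=30] open={R5,R6,R7}
Step 12: cancel R7 -> on_hand[A=40 B=49 C=16 D=38] avail[A=40 B=48 C=16 D=30] open={R5,R6}
Step 13: commit R5 -> on_hand[A=40 B=49 C=16 D=30] avail[A=40 B=48 C=16 D=30] open={R6}
Step 14: cancel R6 -> on_hand[A=40 B=49 C=16 D=30] avail[A=40 B=49 C=16 D=30] open={}
Step 15: reserve R8 B 2 -> on_hand[A=40 B=49 C=16 D=30] avail[A=40 B=47 C=16 D=30] open={R8}
Step 16: cancel R8 -> on_hand[A=40 B=49 C=16 D=30] avail[A=40 B=49 C=16 D=30] open={}
Step 17: reserve R9 A 8 -> on_hand[A=40 B=49 C=16 D=30] avail[A=32 B=49 C=16 D=30] open={R9}
Step 18: reserve R10 D 7 -> on_hand[A=40 B=49 C=16 D=30] avail[A=32 B=49 C=16 D=23] open={R10,R9}
Step 19: reserve R11 B 1 -> on_hand[A=40 B=49 C=16 D=30] avail[A=32 B=48 C=16 D=23] open={R10,R11,R9}
Open reservations: ['R10', 'R11', 'R9'] -> 3

Answer: 3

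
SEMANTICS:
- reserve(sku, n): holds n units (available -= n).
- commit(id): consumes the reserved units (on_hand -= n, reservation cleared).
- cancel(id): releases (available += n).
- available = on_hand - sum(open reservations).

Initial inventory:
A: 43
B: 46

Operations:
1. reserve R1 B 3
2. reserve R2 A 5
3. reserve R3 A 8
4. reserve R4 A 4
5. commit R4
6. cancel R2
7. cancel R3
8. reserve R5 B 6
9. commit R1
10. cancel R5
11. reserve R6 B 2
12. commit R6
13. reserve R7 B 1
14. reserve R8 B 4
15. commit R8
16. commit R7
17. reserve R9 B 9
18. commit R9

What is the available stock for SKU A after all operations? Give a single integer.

Step 1: reserve R1 B 3 -> on_hand[A=43 B=46] avail[A=43 B=43] open={R1}
Step 2: reserve R2 A 5 -> on_hand[A=43 B=46] avail[A=38 B=43] open={R1,R2}
Step 3: reserve R3 A 8 -> on_hand[A=43 B=46] avail[A=30 B=43] open={R1,R2,R3}
Step 4: reserve R4 A 4 -> on_hand[A=43 B=46] avail[A=26 B=43] open={R1,R2,R3,R4}
Step 5: commit R4 -> on_hand[A=39 B=46] avail[A=26 B=43] open={R1,R2,R3}
Step 6: cancel R2 -> on_hand[A=39 B=46] avail[A=31 B=43] open={R1,R3}
Step 7: cancel R3 -> on_hand[A=39 B=46] avail[A=39 B=43] open={R1}
Step 8: reserve R5 B 6 -> on_hand[A=39 B=46] avail[A=39 B=37] open={R1,R5}
Step 9: commit R1 -> on_hand[A=39 B=43] avail[A=39 B=37] open={R5}
Step 10: cancel R5 -> on_hand[A=39 B=43] avail[A=39 B=43] open={}
Step 11: reserve R6 B 2 -> on_hand[A=39 B=43] avail[A=39 B=41] open={R6}
Step 12: commit R6 -> on_hand[A=39 B=41] avail[A=39 B=41] open={}
Step 13: reserve R7 B 1 -> on_hand[A=39 B=41] avail[A=39 B=40] open={R7}
Step 14: reserve R8 B 4 -> on_hand[A=39 B=41] avail[A=39 B=36] open={R7,R8}
Step 15: commit R8 -> on_hand[A=39 B=37] avail[A=39 B=36] open={R7}
Step 16: commit R7 -> on_hand[A=39 B=36] avail[A=39 B=36] open={}
Step 17: reserve R9 B 9 -> on_hand[A=39 B=36] avail[A=39 B=27] open={R9}
Step 18: commit R9 -> on_hand[A=39 B=27] avail[A=39 B=27] open={}
Final available[A] = 39

Answer: 39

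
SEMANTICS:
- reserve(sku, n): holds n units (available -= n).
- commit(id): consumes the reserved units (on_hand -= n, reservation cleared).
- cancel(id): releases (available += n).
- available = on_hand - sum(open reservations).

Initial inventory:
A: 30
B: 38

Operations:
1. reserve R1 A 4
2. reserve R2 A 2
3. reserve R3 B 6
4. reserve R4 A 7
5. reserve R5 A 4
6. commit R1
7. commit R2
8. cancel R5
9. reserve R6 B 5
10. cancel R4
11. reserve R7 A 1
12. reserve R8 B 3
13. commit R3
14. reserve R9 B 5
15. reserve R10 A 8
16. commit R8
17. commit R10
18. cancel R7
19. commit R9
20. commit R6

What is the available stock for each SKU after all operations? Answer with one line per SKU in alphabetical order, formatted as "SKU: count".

Step 1: reserve R1 A 4 -> on_hand[A=30 B=38] avail[A=26 B=38] open={R1}
Step 2: reserve R2 A 2 -> on_hand[A=30 B=38] avail[A=24 B=38] open={R1,R2}
Step 3: reserve R3 B 6 -> on_hand[A=30 B=38] avail[A=24 B=32] open={R1,R2,R3}
Step 4: reserve R4 A 7 -> on_hand[A=30 B=38] avail[A=17 B=32] open={R1,R2,R3,R4}
Step 5: reserve R5 A 4 -> on_hand[A=30 B=38] avail[A=13 B=32] open={R1,R2,R3,R4,R5}
Step 6: commit R1 -> on_hand[A=26 B=38] avail[A=13 B=32] open={R2,R3,R4,R5}
Step 7: commit R2 -> on_hand[A=24 B=38] avail[A=13 B=32] open={R3,R4,R5}
Step 8: cancel R5 -> on_hand[A=24 B=38] avail[A=17 B=32] open={R3,R4}
Step 9: reserve R6 B 5 -> on_hand[A=24 B=38] avail[A=17 B=27] open={R3,R4,R6}
Step 10: cancel R4 -> on_hand[A=24 B=38] avail[A=24 B=27] open={R3,R6}
Step 11: reserve R7 A 1 -> on_hand[A=24 B=38] avail[A=23 B=27] open={R3,R6,R7}
Step 12: reserve R8 B 3 -> on_hand[A=24 B=38] avail[A=23 B=24] open={R3,R6,R7,R8}
Step 13: commit R3 -> on_hand[A=24 B=32] avail[A=23 B=24] open={R6,R7,R8}
Step 14: reserve R9 B 5 -> on_hand[A=24 B=32] avail[A=23 B=19] open={R6,R7,R8,R9}
Step 15: reserve R10 A 8 -> on_hand[A=24 B=32] avail[A=15 B=19] open={R10,R6,R7,R8,R9}
Step 16: commit R8 -> on_hand[A=24 B=29] avail[A=15 B=19] open={R10,R6,R7,R9}
Step 17: commit R10 -> on_hand[A=16 B=29] avail[A=15 B=19] open={R6,R7,R9}
Step 18: cancel R7 -> on_hand[A=16 B=29] avail[A=16 B=19] open={R6,R9}
Step 19: commit R9 -> on_hand[A=16 B=24] avail[A=16 B=19] open={R6}
Step 20: commit R6 -> on_hand[A=16 B=19] avail[A=16 B=19] open={}

Answer: A: 16
B: 19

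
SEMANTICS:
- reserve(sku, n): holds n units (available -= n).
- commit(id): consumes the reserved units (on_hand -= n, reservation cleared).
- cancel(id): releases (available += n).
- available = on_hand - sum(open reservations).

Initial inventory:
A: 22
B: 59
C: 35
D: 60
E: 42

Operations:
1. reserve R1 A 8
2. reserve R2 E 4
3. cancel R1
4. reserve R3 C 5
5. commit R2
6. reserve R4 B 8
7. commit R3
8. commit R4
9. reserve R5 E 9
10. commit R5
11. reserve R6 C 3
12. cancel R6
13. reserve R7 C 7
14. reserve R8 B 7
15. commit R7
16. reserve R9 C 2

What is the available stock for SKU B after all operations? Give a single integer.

Answer: 44

Derivation:
Step 1: reserve R1 A 8 -> on_hand[A=22 B=59 C=35 D=60 E=42] avail[A=14 B=59 C=35 D=60 E=42] open={R1}
Step 2: reserve R2 E 4 -> on_hand[A=22 B=59 C=35 D=60 E=42] avail[A=14 B=59 C=35 D=60 E=38] open={R1,R2}
Step 3: cancel R1 -> on_hand[A=22 B=59 C=35 D=60 E=42] avail[A=22 B=59 C=35 D=60 E=38] open={R2}
Step 4: reserve R3 C 5 -> on_hand[A=22 B=59 C=35 D=60 E=42] avail[A=22 B=59 C=30 D=60 E=38] open={R2,R3}
Step 5: commit R2 -> on_hand[A=22 B=59 C=35 D=60 E=38] avail[A=22 B=59 C=30 D=60 E=38] open={R3}
Step 6: reserve R4 B 8 -> on_hand[A=22 B=59 C=35 D=60 E=38] avail[A=22 B=51 C=30 D=60 E=38] open={R3,R4}
Step 7: commit R3 -> on_hand[A=22 B=59 C=30 D=60 E=38] avail[A=22 B=51 C=30 D=60 E=38] open={R4}
Step 8: commit R4 -> on_hand[A=22 B=51 C=30 D=60 E=38] avail[A=22 B=51 C=30 D=60 E=38] open={}
Step 9: reserve R5 E 9 -> on_hand[A=22 B=51 C=30 D=60 E=38] avail[A=22 B=51 C=30 D=60 E=29] open={R5}
Step 10: commit R5 -> on_hand[A=22 B=51 C=30 D=60 E=29] avail[A=22 B=51 C=30 D=60 E=29] open={}
Step 11: reserve R6 C 3 -> on_hand[A=22 B=51 C=30 D=60 E=29] avail[A=22 B=51 C=27 D=60 E=29] open={R6}
Step 12: cancel R6 -> on_hand[A=22 B=51 C=30 D=60 E=29] avail[A=22 B=51 C=30 D=60 E=29] open={}
Step 13: reserve R7 C 7 -> on_hand[A=22 B=51 C=30 D=60 E=29] avail[A=22 B=51 C=23 D=60 E=29] open={R7}
Step 14: reserve R8 B 7 -> on_hand[A=22 B=51 C=30 D=60 E=29] avail[A=22 B=44 C=23 D=60 E=29] open={R7,R8}
Step 15: commit R7 -> on_hand[A=22 B=51 C=23 D=60 E=29] avail[A=22 B=44 C=23 D=60 E=29] open={R8}
Step 16: reserve R9 C 2 -> on_hand[A=22 B=51 C=23 D=60 E=29] avail[A=22 B=44 C=21 D=60 E=29] open={R8,R9}
Final available[B] = 44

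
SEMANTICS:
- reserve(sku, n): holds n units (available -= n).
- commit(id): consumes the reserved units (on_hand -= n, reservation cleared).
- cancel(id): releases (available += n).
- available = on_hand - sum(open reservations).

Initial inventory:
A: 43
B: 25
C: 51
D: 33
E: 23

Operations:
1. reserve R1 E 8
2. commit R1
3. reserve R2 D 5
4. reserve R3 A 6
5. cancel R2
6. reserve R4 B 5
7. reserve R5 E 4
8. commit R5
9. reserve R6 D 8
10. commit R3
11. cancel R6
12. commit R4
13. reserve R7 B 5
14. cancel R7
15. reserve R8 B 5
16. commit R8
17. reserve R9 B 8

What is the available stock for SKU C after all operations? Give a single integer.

Answer: 51

Derivation:
Step 1: reserve R1 E 8 -> on_hand[A=43 B=25 C=51 D=33 E=23] avail[A=43 B=25 C=51 D=33 E=15] open={R1}
Step 2: commit R1 -> on_hand[A=43 B=25 C=51 D=33 E=15] avail[A=43 B=25 C=51 D=33 E=15] open={}
Step 3: reserve R2 D 5 -> on_hand[A=43 B=25 C=51 D=33 E=15] avail[A=43 B=25 C=51 D=28 E=15] open={R2}
Step 4: reserve R3 A 6 -> on_hand[A=43 B=25 C=51 D=33 E=15] avail[A=37 B=25 C=51 D=28 E=15] open={R2,R3}
Step 5: cancel R2 -> on_hand[A=43 B=25 C=51 D=33 E=15] avail[A=37 B=25 C=51 D=33 E=15] open={R3}
Step 6: reserve R4 B 5 -> on_hand[A=43 B=25 C=51 D=33 E=15] avail[A=37 B=20 C=51 D=33 E=15] open={R3,R4}
Step 7: reserve R5 E 4 -> on_hand[A=43 B=25 C=51 D=33 E=15] avail[A=37 B=20 C=51 D=33 E=11] open={R3,R4,R5}
Step 8: commit R5 -> on_hand[A=43 B=25 C=51 D=33 E=11] avail[A=37 B=20 C=51 D=33 E=11] open={R3,R4}
Step 9: reserve R6 D 8 -> on_hand[A=43 B=25 C=51 D=33 E=11] avail[A=37 B=20 C=51 D=25 E=11] open={R3,R4,R6}
Step 10: commit R3 -> on_hand[A=37 B=25 C=51 D=33 E=11] avail[A=37 B=20 C=51 D=25 E=11] open={R4,R6}
Step 11: cancel R6 -> on_hand[A=37 B=25 C=51 D=33 E=11] avail[A=37 B=20 C=51 D=33 E=11] open={R4}
Step 12: commit R4 -> on_hand[A=37 B=20 C=51 D=33 E=11] avail[A=37 B=20 C=51 D=33 E=11] open={}
Step 13: reserve R7 B 5 -> on_hand[A=37 B=20 C=51 D=33 E=11] avail[A=37 B=15 C=51 D=33 E=11] open={R7}
Step 14: cancel R7 -> on_hand[A=37 B=20 C=51 D=33 E=11] avail[A=37 B=20 C=51 D=33 E=11] open={}
Step 15: reserve R8 B 5 -> on_hand[A=37 B=20 C=51 D=33 E=11] avail[A=37 B=15 C=51 D=33 E=11] open={R8}
Step 16: commit R8 -> on_hand[A=37 B=15 C=51 D=33 E=11] avail[A=37 B=15 C=51 D=33 E=11] open={}
Step 17: reserve R9 B 8 -> on_hand[A=37 B=15 C=51 D=33 E=11] avail[A=37 B=7 C=51 D=33 E=11] open={R9}
Final available[C] = 51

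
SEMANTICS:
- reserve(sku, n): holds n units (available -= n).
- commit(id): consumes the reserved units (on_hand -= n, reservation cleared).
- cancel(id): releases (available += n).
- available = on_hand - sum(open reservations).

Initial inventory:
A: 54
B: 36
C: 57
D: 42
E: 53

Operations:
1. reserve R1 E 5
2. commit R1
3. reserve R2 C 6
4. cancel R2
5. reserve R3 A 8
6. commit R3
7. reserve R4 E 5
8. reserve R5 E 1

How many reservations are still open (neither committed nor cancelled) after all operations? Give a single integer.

Step 1: reserve R1 E 5 -> on_hand[A=54 B=36 C=57 D=42 E=53] avail[A=54 B=36 C=57 D=42 E=48] open={R1}
Step 2: commit R1 -> on_hand[A=54 B=36 C=57 D=42 E=48] avail[A=54 B=36 C=57 D=42 E=48] open={}
Step 3: reserve R2 C 6 -> on_hand[A=54 B=36 C=57 D=42 E=48] avail[A=54 B=36 C=51 D=42 E=48] open={R2}
Step 4: cancel R2 -> on_hand[A=54 B=36 C=57 D=42 E=48] avail[A=54 B=36 C=57 D=42 E=48] open={}
Step 5: reserve R3 A 8 -> on_hand[A=54 B=36 C=57 D=42 E=48] avail[A=46 B=36 C=57 D=42 E=48] open={R3}
Step 6: commit R3 -> on_hand[A=46 B=36 C=57 D=42 E=48] avail[A=46 B=36 C=57 D=42 E=48] open={}
Step 7: reserve R4 E 5 -> on_hand[A=46 B=36 C=57 D=42 E=48] avail[A=46 B=36 C=57 D=42 E=43] open={R4}
Step 8: reserve R5 E 1 -> on_hand[A=46 B=36 C=57 D=42 E=48] avail[A=46 B=36 C=57 D=42 E=42] open={R4,R5}
Open reservations: ['R4', 'R5'] -> 2

Answer: 2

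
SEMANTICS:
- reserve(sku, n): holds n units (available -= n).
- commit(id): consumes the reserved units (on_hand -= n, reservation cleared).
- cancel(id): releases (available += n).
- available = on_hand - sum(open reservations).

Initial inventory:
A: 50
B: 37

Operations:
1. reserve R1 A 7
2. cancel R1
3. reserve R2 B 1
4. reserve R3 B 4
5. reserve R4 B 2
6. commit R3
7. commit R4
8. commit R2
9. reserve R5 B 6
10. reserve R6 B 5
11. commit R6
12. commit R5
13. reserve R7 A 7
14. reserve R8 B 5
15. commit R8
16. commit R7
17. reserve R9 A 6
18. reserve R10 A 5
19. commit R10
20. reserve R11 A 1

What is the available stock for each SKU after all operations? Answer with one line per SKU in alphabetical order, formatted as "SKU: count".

Step 1: reserve R1 A 7 -> on_hand[A=50 B=37] avail[A=43 B=37] open={R1}
Step 2: cancel R1 -> on_hand[A=50 B=37] avail[A=50 B=37] open={}
Step 3: reserve R2 B 1 -> on_hand[A=50 B=37] avail[A=50 B=36] open={R2}
Step 4: reserve R3 B 4 -> on_hand[A=50 B=37] avail[A=50 B=32] open={R2,R3}
Step 5: reserve R4 B 2 -> on_hand[A=50 B=37] avail[A=50 B=30] open={R2,R3,R4}
Step 6: commit R3 -> on_hand[A=50 B=33] avail[A=50 B=30] open={R2,R4}
Step 7: commit R4 -> on_hand[A=50 B=31] avail[A=50 B=30] open={R2}
Step 8: commit R2 -> on_hand[A=50 B=30] avail[A=50 B=30] open={}
Step 9: reserve R5 B 6 -> on_hand[A=50 B=30] avail[A=50 B=24] open={R5}
Step 10: reserve R6 B 5 -> on_hand[A=50 B=30] avail[A=50 B=19] open={R5,R6}
Step 11: commit R6 -> on_hand[A=50 B=25] avail[A=50 B=19] open={R5}
Step 12: commit R5 -> on_hand[A=50 B=19] avail[A=50 B=19] open={}
Step 13: reserve R7 A 7 -> on_hand[A=50 B=19] avail[A=43 B=19] open={R7}
Step 14: reserve R8 B 5 -> on_hand[A=50 B=19] avail[A=43 B=14] open={R7,R8}
Step 15: commit R8 -> on_hand[A=50 B=14] avail[A=43 B=14] open={R7}
Step 16: commit R7 -> on_hand[A=43 B=14] avail[A=43 B=14] open={}
Step 17: reserve R9 A 6 -> on_hand[A=43 B=14] avail[A=37 B=14] open={R9}
Step 18: reserve R10 A 5 -> on_hand[A=43 B=14] avail[A=32 B=14] open={R10,R9}
Step 19: commit R10 -> on_hand[A=38 B=14] avail[A=32 B=14] open={R9}
Step 20: reserve R11 A 1 -> on_hand[A=38 B=14] avail[A=31 B=14] open={R11,R9}

Answer: A: 31
B: 14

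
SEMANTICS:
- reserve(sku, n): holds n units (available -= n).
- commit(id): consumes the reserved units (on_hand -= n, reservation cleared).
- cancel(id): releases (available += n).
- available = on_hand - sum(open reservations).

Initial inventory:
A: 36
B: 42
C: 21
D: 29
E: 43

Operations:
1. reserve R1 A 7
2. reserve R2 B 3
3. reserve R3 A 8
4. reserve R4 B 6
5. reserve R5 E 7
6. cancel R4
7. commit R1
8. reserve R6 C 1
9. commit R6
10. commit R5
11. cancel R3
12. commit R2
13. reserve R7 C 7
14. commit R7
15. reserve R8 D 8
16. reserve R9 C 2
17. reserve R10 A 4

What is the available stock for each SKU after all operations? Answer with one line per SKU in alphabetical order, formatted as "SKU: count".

Step 1: reserve R1 A 7 -> on_hand[A=36 B=42 C=21 D=29 E=43] avail[A=29 B=42 C=21 D=29 E=43] open={R1}
Step 2: reserve R2 B 3 -> on_hand[A=36 B=42 C=21 D=29 E=43] avail[A=29 B=39 C=21 D=29 E=43] open={R1,R2}
Step 3: reserve R3 A 8 -> on_hand[A=36 B=42 C=21 D=29 E=43] avail[A=21 B=39 C=21 D=29 E=43] open={R1,R2,R3}
Step 4: reserve R4 B 6 -> on_hand[A=36 B=42 C=21 D=29 E=43] avail[A=21 B=33 C=21 D=29 E=43] open={R1,R2,R3,R4}
Step 5: reserve R5 E 7 -> on_hand[A=36 B=42 C=21 D=29 E=43] avail[A=21 B=33 C=21 D=29 E=36] open={R1,R2,R3,R4,R5}
Step 6: cancel R4 -> on_hand[A=36 B=42 C=21 D=29 E=43] avail[A=21 B=39 C=21 D=29 E=36] open={R1,R2,R3,R5}
Step 7: commit R1 -> on_hand[A=29 B=42 C=21 D=29 E=43] avail[A=21 B=39 C=21 D=29 E=36] open={R2,R3,R5}
Step 8: reserve R6 C 1 -> on_hand[A=29 B=42 C=21 D=29 E=43] avail[A=21 B=39 C=20 D=29 E=36] open={R2,R3,R5,R6}
Step 9: commit R6 -> on_hand[A=29 B=42 C=20 D=29 E=43] avail[A=21 B=39 C=20 D=29 E=36] open={R2,R3,R5}
Step 10: commit R5 -> on_hand[A=29 B=42 C=20 D=29 E=36] avail[A=21 B=39 C=20 D=29 E=36] open={R2,R3}
Step 11: cancel R3 -> on_hand[A=29 B=42 C=20 D=29 E=36] avail[A=29 B=39 C=20 D=29 E=36] open={R2}
Step 12: commit R2 -> on_hand[A=29 B=39 C=20 D=29 E=36] avail[A=29 B=39 C=20 D=29 E=36] open={}
Step 13: reserve R7 C 7 -> on_hand[A=29 B=39 C=20 D=29 E=36] avail[A=29 B=39 C=13 D=29 E=36] open={R7}
Step 14: commit R7 -> on_hand[A=29 B=39 C=13 D=29 E=36] avail[A=29 B=39 C=13 D=29 E=36] open={}
Step 15: reserve R8 D 8 -> on_hand[A=29 B=39 C=13 D=29 E=36] avail[A=29 B=39 C=13 D=21 E=36] open={R8}
Step 16: reserve R9 C 2 -> on_hand[A=29 B=39 C=13 D=29 E=36] avail[A=29 B=39 C=11 D=21 E=36] open={R8,R9}
Step 17: reserve R10 A 4 -> on_hand[A=29 B=39 C=13 D=29 E=36] avail[A=25 B=39 C=11 D=21 E=36] open={R10,R8,R9}

Answer: A: 25
B: 39
C: 11
D: 21
E: 36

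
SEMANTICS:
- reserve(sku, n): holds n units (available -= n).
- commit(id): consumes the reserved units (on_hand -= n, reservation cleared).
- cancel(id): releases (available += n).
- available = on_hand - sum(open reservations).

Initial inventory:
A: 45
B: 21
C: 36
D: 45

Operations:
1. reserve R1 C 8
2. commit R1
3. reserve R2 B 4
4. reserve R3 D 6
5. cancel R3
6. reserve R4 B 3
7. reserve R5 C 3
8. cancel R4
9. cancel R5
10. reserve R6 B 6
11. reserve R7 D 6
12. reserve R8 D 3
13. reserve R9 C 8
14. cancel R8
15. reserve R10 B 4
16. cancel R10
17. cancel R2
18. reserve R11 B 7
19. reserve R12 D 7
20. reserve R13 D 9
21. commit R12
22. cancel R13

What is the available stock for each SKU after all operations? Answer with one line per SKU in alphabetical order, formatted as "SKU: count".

Step 1: reserve R1 C 8 -> on_hand[A=45 B=21 C=36 D=45] avail[A=45 B=21 C=28 D=45] open={R1}
Step 2: commit R1 -> on_hand[A=45 B=21 C=28 D=45] avail[A=45 B=21 C=28 D=45] open={}
Step 3: reserve R2 B 4 -> on_hand[A=45 B=21 C=28 D=45] avail[A=45 B=17 C=28 D=45] open={R2}
Step 4: reserve R3 D 6 -> on_hand[A=45 B=21 C=28 D=45] avail[A=45 B=17 C=28 D=39] open={R2,R3}
Step 5: cancel R3 -> on_hand[A=45 B=21 C=28 D=45] avail[A=45 B=17 C=28 D=45] open={R2}
Step 6: reserve R4 B 3 -> on_hand[A=45 B=21 C=28 D=45] avail[A=45 B=14 C=28 D=45] open={R2,R4}
Step 7: reserve R5 C 3 -> on_hand[A=45 B=21 C=28 D=45] avail[A=45 B=14 C=25 D=45] open={R2,R4,R5}
Step 8: cancel R4 -> on_hand[A=45 B=21 C=28 D=45] avail[A=45 B=17 C=25 D=45] open={R2,R5}
Step 9: cancel R5 -> on_hand[A=45 B=21 C=28 D=45] avail[A=45 B=17 C=28 D=45] open={R2}
Step 10: reserve R6 B 6 -> on_hand[A=45 B=21 C=28 D=45] avail[A=45 B=11 C=28 D=45] open={R2,R6}
Step 11: reserve R7 D 6 -> on_hand[A=45 B=21 C=28 D=45] avail[A=45 B=11 C=28 D=39] open={R2,R6,R7}
Step 12: reserve R8 D 3 -> on_hand[A=45 B=21 C=28 D=45] avail[A=45 B=11 C=28 D=36] open={R2,R6,R7,R8}
Step 13: reserve R9 C 8 -> on_hand[A=45 B=21 C=28 D=45] avail[A=45 B=11 C=20 D=36] open={R2,R6,R7,R8,R9}
Step 14: cancel R8 -> on_hand[A=45 B=21 C=28 D=45] avail[A=45 B=11 C=20 D=39] open={R2,R6,R7,R9}
Step 15: reserve R10 B 4 -> on_hand[A=45 B=21 C=28 D=45] avail[A=45 B=7 C=20 D=39] open={R10,R2,R6,R7,R9}
Step 16: cancel R10 -> on_hand[A=45 B=21 C=28 D=45] avail[A=45 B=11 C=20 D=39] open={R2,R6,R7,R9}
Step 17: cancel R2 -> on_hand[A=45 B=21 C=28 D=45] avail[A=45 B=15 C=20 D=39] open={R6,R7,R9}
Step 18: reserve R11 B 7 -> on_hand[A=45 B=21 C=28 D=45] avail[A=45 B=8 C=20 D=39] open={R11,R6,R7,R9}
Step 19: reserve R12 D 7 -> on_hand[A=45 B=21 C=28 D=45] avail[A=45 B=8 C=20 D=32] open={R11,R12,R6,R7,R9}
Step 20: reserve R13 D 9 -> on_hand[A=45 B=21 C=28 D=45] avail[A=45 B=8 C=20 D=23] open={R11,R12,R13,R6,R7,R9}
Step 21: commit R12 -> on_hand[A=45 B=21 C=28 D=38] avail[A=45 B=8 C=20 D=23] open={R11,R13,R6,R7,R9}
Step 22: cancel R13 -> on_hand[A=45 B=21 C=28 D=38] avail[A=45 B=8 C=20 D=32] open={R11,R6,R7,R9}

Answer: A: 45
B: 8
C: 20
D: 32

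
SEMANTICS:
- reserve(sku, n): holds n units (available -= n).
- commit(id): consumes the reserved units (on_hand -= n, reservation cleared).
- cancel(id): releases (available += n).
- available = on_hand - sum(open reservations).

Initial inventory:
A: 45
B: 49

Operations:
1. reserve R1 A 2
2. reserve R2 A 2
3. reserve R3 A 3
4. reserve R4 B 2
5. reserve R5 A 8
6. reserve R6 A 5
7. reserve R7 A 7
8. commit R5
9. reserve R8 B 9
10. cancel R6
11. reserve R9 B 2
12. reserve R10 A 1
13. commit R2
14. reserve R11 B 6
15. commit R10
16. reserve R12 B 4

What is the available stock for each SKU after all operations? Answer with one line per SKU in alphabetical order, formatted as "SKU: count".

Step 1: reserve R1 A 2 -> on_hand[A=45 B=49] avail[A=43 B=49] open={R1}
Step 2: reserve R2 A 2 -> on_hand[A=45 B=49] avail[A=41 B=49] open={R1,R2}
Step 3: reserve R3 A 3 -> on_hand[A=45 B=49] avail[A=38 B=49] open={R1,R2,R3}
Step 4: reserve R4 B 2 -> on_hand[A=45 B=49] avail[A=38 B=47] open={R1,R2,R3,R4}
Step 5: reserve R5 A 8 -> on_hand[A=45 B=49] avail[A=30 B=47] open={R1,R2,R3,R4,R5}
Step 6: reserve R6 A 5 -> on_hand[A=45 B=49] avail[A=25 B=47] open={R1,R2,R3,R4,R5,R6}
Step 7: reserve R7 A 7 -> on_hand[A=45 B=49] avail[A=18 B=47] open={R1,R2,R3,R4,R5,R6,R7}
Step 8: commit R5 -> on_hand[A=37 B=49] avail[A=18 B=47] open={R1,R2,R3,R4,R6,R7}
Step 9: reserve R8 B 9 -> on_hand[A=37 B=49] avail[A=18 B=38] open={R1,R2,R3,R4,R6,R7,R8}
Step 10: cancel R6 -> on_hand[A=37 B=49] avail[A=23 B=38] open={R1,R2,R3,R4,R7,R8}
Step 11: reserve R9 B 2 -> on_hand[A=37 B=49] avail[A=23 B=36] open={R1,R2,R3,R4,R7,R8,R9}
Step 12: reserve R10 A 1 -> on_hand[A=37 B=49] avail[A=22 B=36] open={R1,R10,R2,R3,R4,R7,R8,R9}
Step 13: commit R2 -> on_hand[A=35 B=49] avail[A=22 B=36] open={R1,R10,R3,R4,R7,R8,R9}
Step 14: reserve R11 B 6 -> on_hand[A=35 B=49] avail[A=22 B=30] open={R1,R10,R11,R3,R4,R7,R8,R9}
Step 15: commit R10 -> on_hand[A=34 B=49] avail[A=22 B=30] open={R1,R11,R3,R4,R7,R8,R9}
Step 16: reserve R12 B 4 -> on_hand[A=34 B=49] avail[A=22 B=26] open={R1,R11,R12,R3,R4,R7,R8,R9}

Answer: A: 22
B: 26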